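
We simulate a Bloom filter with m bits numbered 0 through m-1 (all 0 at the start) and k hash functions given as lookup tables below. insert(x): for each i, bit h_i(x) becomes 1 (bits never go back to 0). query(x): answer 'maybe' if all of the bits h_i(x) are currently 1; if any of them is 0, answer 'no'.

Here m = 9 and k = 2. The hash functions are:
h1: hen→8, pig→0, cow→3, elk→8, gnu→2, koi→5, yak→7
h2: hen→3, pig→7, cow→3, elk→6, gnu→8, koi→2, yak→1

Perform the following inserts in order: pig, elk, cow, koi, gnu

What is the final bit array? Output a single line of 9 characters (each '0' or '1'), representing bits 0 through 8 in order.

Start: bits=000000000
After insert 'pig': sets bits 0 7 -> bits=100000010
After insert 'elk': sets bits 6 8 -> bits=100000111
After insert 'cow': sets bits 3 -> bits=100100111
After insert 'koi': sets bits 2 5 -> bits=101101111
After insert 'gnu': sets bits 2 8 -> bits=101101111

Answer: 101101111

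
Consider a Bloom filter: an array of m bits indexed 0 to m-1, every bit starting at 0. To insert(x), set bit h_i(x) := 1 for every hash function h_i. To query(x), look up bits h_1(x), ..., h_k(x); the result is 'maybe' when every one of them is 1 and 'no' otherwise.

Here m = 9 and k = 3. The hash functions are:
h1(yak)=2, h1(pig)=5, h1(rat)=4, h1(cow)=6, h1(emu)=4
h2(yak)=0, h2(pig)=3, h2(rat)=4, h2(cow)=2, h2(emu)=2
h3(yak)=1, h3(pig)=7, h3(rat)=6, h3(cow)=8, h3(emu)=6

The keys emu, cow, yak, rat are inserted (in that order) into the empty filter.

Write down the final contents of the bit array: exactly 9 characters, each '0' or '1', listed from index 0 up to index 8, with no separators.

Start: bits=000000000
After insert 'emu': sets bits 2 4 6 -> bits=001010100
After insert 'cow': sets bits 2 6 8 -> bits=001010101
After insert 'yak': sets bits 0 1 2 -> bits=111010101
After insert 'rat': sets bits 4 6 -> bits=111010101

Answer: 111010101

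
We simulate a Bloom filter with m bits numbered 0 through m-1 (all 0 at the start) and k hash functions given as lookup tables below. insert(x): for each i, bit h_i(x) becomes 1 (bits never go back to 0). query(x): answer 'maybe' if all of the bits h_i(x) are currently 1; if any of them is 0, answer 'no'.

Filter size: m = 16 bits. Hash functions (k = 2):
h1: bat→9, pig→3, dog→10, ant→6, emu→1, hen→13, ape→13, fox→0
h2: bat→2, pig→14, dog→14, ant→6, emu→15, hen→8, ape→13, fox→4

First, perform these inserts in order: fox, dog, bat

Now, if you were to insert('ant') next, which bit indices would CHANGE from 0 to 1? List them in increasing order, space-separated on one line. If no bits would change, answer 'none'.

Answer: 6

Derivation:
Start: bits=0000000000000000
After insert 'fox': sets bits 0 4 -> bits=1000100000000000
After insert 'dog': sets bits 10 14 -> bits=1000100000100010
After insert 'bat': sets bits 2 9 -> bits=1010100001100010
insert 'ant' would touch bits 6; currently bit6=0
Bits that are 0 among those (would change 0->1): 6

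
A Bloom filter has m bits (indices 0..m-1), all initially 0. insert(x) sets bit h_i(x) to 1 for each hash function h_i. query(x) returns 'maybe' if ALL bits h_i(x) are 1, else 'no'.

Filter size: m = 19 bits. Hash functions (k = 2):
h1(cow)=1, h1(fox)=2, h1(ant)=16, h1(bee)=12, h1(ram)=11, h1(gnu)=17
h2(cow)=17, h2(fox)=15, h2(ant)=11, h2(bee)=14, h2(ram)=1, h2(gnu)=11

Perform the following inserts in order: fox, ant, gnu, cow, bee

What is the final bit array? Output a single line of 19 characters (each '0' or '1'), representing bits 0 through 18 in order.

Answer: 0110000000011011110

Derivation:
Start: bits=0000000000000000000
After insert 'fox': sets bits 2 15 -> bits=0010000000000001000
After insert 'ant': sets bits 11 16 -> bits=0010000000010001100
After insert 'gnu': sets bits 11 17 -> bits=0010000000010001110
After insert 'cow': sets bits 1 17 -> bits=0110000000010001110
After insert 'bee': sets bits 12 14 -> bits=0110000000011011110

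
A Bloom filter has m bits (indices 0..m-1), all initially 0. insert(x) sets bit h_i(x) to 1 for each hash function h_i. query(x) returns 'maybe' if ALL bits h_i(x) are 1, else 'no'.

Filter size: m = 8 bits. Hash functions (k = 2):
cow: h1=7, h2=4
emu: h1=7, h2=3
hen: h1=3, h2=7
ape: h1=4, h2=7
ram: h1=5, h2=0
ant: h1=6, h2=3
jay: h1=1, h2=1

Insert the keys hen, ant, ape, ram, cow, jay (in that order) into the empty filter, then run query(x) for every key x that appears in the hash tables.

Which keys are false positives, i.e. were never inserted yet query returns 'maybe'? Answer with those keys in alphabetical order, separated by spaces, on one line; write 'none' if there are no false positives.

Start: bits=00000000
After insert 'hen': sets bits 3 7 -> bits=00010001
After insert 'ant': sets bits 3 6 -> bits=00010011
After insert 'ape': sets bits 4 7 -> bits=00011011
After insert 'ram': sets bits 0 5 -> bits=10011111
After insert 'cow': sets bits 4 7 -> bits=10011111
After insert 'jay': sets bits 1 -> bits=11011111
Not inserted: emu — query each against bits=11011111:
query emu: checks bit3=1, bit7=1 (all 1) -> maybe => FALSE POSITIVE
False positives (alphabetical): emu

Answer: emu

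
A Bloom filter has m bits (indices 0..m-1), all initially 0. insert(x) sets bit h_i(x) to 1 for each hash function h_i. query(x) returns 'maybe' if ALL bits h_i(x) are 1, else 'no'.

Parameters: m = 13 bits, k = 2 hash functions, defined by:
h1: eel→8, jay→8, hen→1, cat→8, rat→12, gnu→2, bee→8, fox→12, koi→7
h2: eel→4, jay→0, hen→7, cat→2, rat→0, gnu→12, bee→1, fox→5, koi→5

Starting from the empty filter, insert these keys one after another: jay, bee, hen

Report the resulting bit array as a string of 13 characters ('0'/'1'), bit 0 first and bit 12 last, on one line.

Start: bits=0000000000000
After insert 'jay': sets bits 0 8 -> bits=1000000010000
After insert 'bee': sets bits 1 8 -> bits=1100000010000
After insert 'hen': sets bits 1 7 -> bits=1100000110000

Answer: 1100000110000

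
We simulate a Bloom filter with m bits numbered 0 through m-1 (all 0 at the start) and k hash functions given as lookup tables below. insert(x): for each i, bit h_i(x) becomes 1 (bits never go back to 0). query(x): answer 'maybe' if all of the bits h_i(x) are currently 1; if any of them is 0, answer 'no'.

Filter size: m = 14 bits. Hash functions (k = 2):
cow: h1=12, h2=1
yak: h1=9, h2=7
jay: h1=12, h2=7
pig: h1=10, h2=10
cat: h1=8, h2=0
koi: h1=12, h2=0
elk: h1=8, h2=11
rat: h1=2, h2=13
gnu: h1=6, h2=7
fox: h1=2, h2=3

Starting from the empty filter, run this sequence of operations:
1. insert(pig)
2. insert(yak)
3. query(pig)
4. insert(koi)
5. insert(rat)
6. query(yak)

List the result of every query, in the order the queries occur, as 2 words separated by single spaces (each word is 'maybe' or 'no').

Answer: maybe maybe

Derivation:
Start: bits=00000000000000
Op 1: insert pig -> sets bits 10 -> bits=00000000001000
Op 2: insert yak -> sets bits 7 9 -> bits=00000001011000
Op 3: query pig -> checks bit10=1 (all 1) -> maybe
Op 4: insert koi -> sets bits 0 12 -> bits=10000001011010
Op 5: insert rat -> sets bits 2 13 -> bits=10100001011011
Op 6: query yak -> checks bit7=1, bit9=1 (all 1) -> maybe
Query results in order: maybe maybe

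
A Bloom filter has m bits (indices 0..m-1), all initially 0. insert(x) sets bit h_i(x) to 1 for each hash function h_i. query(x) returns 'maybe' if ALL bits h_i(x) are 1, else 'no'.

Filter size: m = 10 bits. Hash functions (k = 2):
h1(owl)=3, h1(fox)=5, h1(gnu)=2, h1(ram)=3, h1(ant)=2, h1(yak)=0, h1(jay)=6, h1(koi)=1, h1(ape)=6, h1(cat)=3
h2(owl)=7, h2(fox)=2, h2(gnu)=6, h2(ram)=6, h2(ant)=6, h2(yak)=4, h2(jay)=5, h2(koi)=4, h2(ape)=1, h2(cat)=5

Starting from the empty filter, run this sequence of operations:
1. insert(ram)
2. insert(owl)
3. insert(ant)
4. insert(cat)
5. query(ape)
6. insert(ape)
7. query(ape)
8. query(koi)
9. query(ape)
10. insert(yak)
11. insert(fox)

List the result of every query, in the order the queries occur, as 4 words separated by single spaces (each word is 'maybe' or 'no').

Start: bits=0000000000
Op 1: insert ram -> sets bits 3 6 -> bits=0001001000
Op 2: insert owl -> sets bits 3 7 -> bits=0001001100
Op 3: insert ant -> sets bits 2 6 -> bits=0011001100
Op 4: insert cat -> sets bits 3 5 -> bits=0011011100
Op 5: query ape -> checks bit1=0, bit6=1 (has a 0) -> no
Op 6: insert ape -> sets bits 1 6 -> bits=0111011100
Op 7: query ape -> checks bit1=1, bit6=1 (all 1) -> maybe
Op 8: query koi -> checks bit1=1, bit4=0 (has a 0) -> no
Op 9: query ape -> checks bit1=1, bit6=1 (all 1) -> maybe
Op 10: insert yak -> sets bits 0 4 -> bits=1111111100
Op 11: insert fox -> sets bits 2 5 -> bits=1111111100
Query results in order: no maybe no maybe

Answer: no maybe no maybe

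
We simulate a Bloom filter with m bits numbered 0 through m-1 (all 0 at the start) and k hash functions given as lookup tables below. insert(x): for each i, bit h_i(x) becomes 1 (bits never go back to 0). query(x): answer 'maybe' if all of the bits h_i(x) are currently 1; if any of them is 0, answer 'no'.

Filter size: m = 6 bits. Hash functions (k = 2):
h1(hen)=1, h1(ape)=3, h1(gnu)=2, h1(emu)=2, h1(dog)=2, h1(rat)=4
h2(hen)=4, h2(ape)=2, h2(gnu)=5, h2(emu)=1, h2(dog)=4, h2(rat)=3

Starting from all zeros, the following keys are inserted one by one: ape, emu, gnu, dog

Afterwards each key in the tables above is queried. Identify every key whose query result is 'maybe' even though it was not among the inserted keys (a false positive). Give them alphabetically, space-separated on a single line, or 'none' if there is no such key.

Start: bits=000000
After insert 'ape': sets bits 2 3 -> bits=001100
After insert 'emu': sets bits 1 2 -> bits=011100
After insert 'gnu': sets bits 2 5 -> bits=011101
After insert 'dog': sets bits 2 4 -> bits=011111
Not inserted: hen rat — query each against bits=011111:
query hen: checks bit1=1, bit4=1 (all 1) -> maybe => FALSE POSITIVE
query rat: checks bit3=1, bit4=1 (all 1) -> maybe => FALSE POSITIVE
False positives (alphabetical): hen rat

Answer: hen rat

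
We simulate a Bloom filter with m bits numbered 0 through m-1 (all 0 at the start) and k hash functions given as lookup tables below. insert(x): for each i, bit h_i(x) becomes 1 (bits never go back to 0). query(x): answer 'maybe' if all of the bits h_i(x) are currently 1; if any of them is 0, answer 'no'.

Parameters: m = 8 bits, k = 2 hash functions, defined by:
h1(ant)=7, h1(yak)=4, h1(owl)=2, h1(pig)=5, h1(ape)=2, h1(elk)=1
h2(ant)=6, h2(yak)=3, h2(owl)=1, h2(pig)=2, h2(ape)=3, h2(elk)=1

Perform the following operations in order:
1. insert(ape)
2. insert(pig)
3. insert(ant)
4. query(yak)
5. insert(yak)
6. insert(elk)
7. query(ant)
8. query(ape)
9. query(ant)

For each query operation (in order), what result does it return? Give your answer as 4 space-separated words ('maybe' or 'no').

Start: bits=00000000
Op 1: insert ape -> sets bits 2 3 -> bits=00110000
Op 2: insert pig -> sets bits 2 5 -> bits=00110100
Op 3: insert ant -> sets bits 6 7 -> bits=00110111
Op 4: query yak -> checks bit3=1, bit4=0 (has a 0) -> no
Op 5: insert yak -> sets bits 3 4 -> bits=00111111
Op 6: insert elk -> sets bits 1 -> bits=01111111
Op 7: query ant -> checks bit6=1, bit7=1 (all 1) -> maybe
Op 8: query ape -> checks bit2=1, bit3=1 (all 1) -> maybe
Op 9: query ant -> checks bit6=1, bit7=1 (all 1) -> maybe
Query results in order: no maybe maybe maybe

Answer: no maybe maybe maybe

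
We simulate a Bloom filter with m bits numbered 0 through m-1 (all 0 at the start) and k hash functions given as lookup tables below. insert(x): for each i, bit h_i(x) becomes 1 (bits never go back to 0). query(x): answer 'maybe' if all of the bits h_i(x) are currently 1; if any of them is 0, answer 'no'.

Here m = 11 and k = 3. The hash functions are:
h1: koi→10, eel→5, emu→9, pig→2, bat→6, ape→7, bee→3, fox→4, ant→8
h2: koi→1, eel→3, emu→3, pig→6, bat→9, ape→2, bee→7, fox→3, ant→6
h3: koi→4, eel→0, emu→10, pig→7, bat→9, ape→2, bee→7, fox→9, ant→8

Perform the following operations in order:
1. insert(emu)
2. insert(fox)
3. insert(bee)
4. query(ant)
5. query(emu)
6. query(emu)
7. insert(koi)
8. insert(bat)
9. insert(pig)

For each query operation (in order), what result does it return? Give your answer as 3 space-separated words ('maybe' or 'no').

Start: bits=00000000000
Op 1: insert emu -> sets bits 3 9 10 -> bits=00010000011
Op 2: insert fox -> sets bits 3 4 9 -> bits=00011000011
Op 3: insert bee -> sets bits 3 7 -> bits=00011001011
Op 4: query ant -> checks bit6=0, bit8=0 (has a 0) -> no
Op 5: query emu -> checks bit3=1, bit9=1, bit10=1 (all 1) -> maybe
Op 6: query emu -> checks bit3=1, bit9=1, bit10=1 (all 1) -> maybe
Op 7: insert koi -> sets bits 1 4 10 -> bits=01011001011
Op 8: insert bat -> sets bits 6 9 -> bits=01011011011
Op 9: insert pig -> sets bits 2 6 7 -> bits=01111011011
Query results in order: no maybe maybe

Answer: no maybe maybe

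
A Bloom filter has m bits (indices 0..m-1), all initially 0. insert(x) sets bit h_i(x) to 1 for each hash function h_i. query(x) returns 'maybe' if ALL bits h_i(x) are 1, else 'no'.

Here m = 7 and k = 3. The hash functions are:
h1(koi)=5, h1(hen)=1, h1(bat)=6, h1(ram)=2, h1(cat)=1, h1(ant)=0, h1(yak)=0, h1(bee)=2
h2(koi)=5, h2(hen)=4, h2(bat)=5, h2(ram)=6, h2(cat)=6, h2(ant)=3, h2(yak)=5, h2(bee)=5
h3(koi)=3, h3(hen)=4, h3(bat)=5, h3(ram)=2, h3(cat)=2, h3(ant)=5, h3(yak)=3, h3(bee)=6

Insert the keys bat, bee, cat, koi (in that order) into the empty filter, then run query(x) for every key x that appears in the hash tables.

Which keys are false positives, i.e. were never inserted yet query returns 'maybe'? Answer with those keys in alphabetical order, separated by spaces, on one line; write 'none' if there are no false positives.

Answer: ram

Derivation:
Start: bits=0000000
After insert 'bat': sets bits 5 6 -> bits=0000011
After insert 'bee': sets bits 2 5 6 -> bits=0010011
After insert 'cat': sets bits 1 2 6 -> bits=0110011
After insert 'koi': sets bits 3 5 -> bits=0111011
Not inserted: ant hen ram yak — query each against bits=0111011:
query ant: checks bit0=0, bit3=1, bit5=1 (has a 0) -> no => not a false positive
query hen: checks bit1=1, bit4=0 (has a 0) -> no => not a false positive
query ram: checks bit2=1, bit6=1 (all 1) -> maybe => FALSE POSITIVE
query yak: checks bit0=0, bit3=1, bit5=1 (has a 0) -> no => not a false positive
False positives (alphabetical): ram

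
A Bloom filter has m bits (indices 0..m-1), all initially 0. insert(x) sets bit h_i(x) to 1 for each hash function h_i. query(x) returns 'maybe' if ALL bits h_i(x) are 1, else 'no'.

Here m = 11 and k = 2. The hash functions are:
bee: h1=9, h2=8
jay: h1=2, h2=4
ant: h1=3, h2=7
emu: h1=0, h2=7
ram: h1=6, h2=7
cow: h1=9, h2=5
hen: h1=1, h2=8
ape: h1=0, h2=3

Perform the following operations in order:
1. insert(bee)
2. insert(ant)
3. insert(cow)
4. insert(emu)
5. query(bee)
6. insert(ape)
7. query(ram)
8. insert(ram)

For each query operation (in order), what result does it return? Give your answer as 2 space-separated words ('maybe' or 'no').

Answer: maybe no

Derivation:
Start: bits=00000000000
Op 1: insert bee -> sets bits 8 9 -> bits=00000000110
Op 2: insert ant -> sets bits 3 7 -> bits=00010001110
Op 3: insert cow -> sets bits 5 9 -> bits=00010101110
Op 4: insert emu -> sets bits 0 7 -> bits=10010101110
Op 5: query bee -> checks bit8=1, bit9=1 (all 1) -> maybe
Op 6: insert ape -> sets bits 0 3 -> bits=10010101110
Op 7: query ram -> checks bit6=0, bit7=1 (has a 0) -> no
Op 8: insert ram -> sets bits 6 7 -> bits=10010111110
Query results in order: maybe no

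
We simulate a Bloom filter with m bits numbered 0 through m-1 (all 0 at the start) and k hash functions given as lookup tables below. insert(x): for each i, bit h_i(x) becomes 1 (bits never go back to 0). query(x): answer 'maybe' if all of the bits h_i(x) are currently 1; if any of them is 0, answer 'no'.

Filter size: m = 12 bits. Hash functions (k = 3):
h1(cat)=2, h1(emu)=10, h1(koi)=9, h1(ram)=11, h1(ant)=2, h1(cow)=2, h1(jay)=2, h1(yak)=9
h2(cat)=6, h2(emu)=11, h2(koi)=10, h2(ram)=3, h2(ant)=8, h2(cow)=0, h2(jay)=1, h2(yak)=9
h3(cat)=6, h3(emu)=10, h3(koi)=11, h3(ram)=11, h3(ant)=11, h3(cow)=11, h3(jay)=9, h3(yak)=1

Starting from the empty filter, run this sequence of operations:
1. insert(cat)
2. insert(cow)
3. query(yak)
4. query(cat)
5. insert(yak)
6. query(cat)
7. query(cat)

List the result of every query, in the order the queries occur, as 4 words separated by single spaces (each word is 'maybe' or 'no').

Start: bits=000000000000
Op 1: insert cat -> sets bits 2 6 -> bits=001000100000
Op 2: insert cow -> sets bits 0 2 11 -> bits=101000100001
Op 3: query yak -> checks bit1=0, bit9=0 (has a 0) -> no
Op 4: query cat -> checks bit2=1, bit6=1 (all 1) -> maybe
Op 5: insert yak -> sets bits 1 9 -> bits=111000100101
Op 6: query cat -> checks bit2=1, bit6=1 (all 1) -> maybe
Op 7: query cat -> checks bit2=1, bit6=1 (all 1) -> maybe
Query results in order: no maybe maybe maybe

Answer: no maybe maybe maybe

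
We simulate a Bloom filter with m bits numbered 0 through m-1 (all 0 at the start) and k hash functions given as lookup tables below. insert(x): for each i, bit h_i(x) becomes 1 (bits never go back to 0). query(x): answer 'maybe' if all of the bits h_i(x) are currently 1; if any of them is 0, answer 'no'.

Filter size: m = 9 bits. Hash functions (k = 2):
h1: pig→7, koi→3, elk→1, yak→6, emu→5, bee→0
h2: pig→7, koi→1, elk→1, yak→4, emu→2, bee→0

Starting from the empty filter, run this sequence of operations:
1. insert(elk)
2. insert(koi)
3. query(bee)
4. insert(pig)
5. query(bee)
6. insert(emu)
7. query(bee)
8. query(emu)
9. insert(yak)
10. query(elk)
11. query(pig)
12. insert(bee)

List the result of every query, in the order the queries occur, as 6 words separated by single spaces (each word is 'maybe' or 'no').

Start: bits=000000000
Op 1: insert elk -> sets bits 1 -> bits=010000000
Op 2: insert koi -> sets bits 1 3 -> bits=010100000
Op 3: query bee -> checks bit0=0 (has a 0) -> no
Op 4: insert pig -> sets bits 7 -> bits=010100010
Op 5: query bee -> checks bit0=0 (has a 0) -> no
Op 6: insert emu -> sets bits 2 5 -> bits=011101010
Op 7: query bee -> checks bit0=0 (has a 0) -> no
Op 8: query emu -> checks bit2=1, bit5=1 (all 1) -> maybe
Op 9: insert yak -> sets bits 4 6 -> bits=011111110
Op 10: query elk -> checks bit1=1 (all 1) -> maybe
Op 11: query pig -> checks bit7=1 (all 1) -> maybe
Op 12: insert bee -> sets bits 0 -> bits=111111110
Query results in order: no no no maybe maybe maybe

Answer: no no no maybe maybe maybe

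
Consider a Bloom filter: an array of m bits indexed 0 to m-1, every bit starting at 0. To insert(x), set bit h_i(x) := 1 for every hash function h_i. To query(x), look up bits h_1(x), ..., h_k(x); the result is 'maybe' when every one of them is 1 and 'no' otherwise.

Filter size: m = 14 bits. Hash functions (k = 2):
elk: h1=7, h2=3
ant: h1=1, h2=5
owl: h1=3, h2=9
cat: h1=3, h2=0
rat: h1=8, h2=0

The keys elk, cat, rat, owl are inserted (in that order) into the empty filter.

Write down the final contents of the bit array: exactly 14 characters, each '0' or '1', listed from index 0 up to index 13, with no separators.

Answer: 10010001110000

Derivation:
Start: bits=00000000000000
After insert 'elk': sets bits 3 7 -> bits=00010001000000
After insert 'cat': sets bits 0 3 -> bits=10010001000000
After insert 'rat': sets bits 0 8 -> bits=10010001100000
After insert 'owl': sets bits 3 9 -> bits=10010001110000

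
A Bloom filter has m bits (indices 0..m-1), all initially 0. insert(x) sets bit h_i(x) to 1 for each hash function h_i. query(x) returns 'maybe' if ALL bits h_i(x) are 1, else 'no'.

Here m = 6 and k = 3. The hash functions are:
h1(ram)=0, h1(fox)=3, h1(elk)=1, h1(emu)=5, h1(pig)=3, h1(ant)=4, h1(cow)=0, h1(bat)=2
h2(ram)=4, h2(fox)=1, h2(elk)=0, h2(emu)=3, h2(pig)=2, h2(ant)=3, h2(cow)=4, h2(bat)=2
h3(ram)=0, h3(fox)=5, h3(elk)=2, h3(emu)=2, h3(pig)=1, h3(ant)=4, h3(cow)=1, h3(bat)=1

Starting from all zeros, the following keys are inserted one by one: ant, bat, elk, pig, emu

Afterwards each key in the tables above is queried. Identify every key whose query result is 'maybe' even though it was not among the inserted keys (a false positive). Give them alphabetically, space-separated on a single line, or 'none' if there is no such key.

Answer: cow fox ram

Derivation:
Start: bits=000000
After insert 'ant': sets bits 3 4 -> bits=000110
After insert 'bat': sets bits 1 2 -> bits=011110
After insert 'elk': sets bits 0 1 2 -> bits=111110
After insert 'pig': sets bits 1 2 3 -> bits=111110
After insert 'emu': sets bits 2 3 5 -> bits=111111
Not inserted: cow fox ram — query each against bits=111111:
query cow: checks bit0=1, bit1=1, bit4=1 (all 1) -> maybe => FALSE POSITIVE
query fox: checks bit1=1, bit3=1, bit5=1 (all 1) -> maybe => FALSE POSITIVE
query ram: checks bit0=1, bit4=1 (all 1) -> maybe => FALSE POSITIVE
False positives (alphabetical): cow fox ram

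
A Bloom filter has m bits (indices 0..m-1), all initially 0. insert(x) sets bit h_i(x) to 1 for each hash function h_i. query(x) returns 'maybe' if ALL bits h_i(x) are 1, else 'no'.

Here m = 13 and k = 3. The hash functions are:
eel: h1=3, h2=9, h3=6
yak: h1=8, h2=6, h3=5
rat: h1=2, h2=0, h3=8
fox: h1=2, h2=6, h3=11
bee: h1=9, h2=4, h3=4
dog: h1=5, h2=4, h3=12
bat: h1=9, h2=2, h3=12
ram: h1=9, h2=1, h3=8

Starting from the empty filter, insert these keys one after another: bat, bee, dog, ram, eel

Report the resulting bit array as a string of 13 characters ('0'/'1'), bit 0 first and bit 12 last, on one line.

Start: bits=0000000000000
After insert 'bat': sets bits 2 9 12 -> bits=0010000001001
After insert 'bee': sets bits 4 9 -> bits=0010100001001
After insert 'dog': sets bits 4 5 12 -> bits=0010110001001
After insert 'ram': sets bits 1 8 9 -> bits=0110110011001
After insert 'eel': sets bits 3 6 9 -> bits=0111111011001

Answer: 0111111011001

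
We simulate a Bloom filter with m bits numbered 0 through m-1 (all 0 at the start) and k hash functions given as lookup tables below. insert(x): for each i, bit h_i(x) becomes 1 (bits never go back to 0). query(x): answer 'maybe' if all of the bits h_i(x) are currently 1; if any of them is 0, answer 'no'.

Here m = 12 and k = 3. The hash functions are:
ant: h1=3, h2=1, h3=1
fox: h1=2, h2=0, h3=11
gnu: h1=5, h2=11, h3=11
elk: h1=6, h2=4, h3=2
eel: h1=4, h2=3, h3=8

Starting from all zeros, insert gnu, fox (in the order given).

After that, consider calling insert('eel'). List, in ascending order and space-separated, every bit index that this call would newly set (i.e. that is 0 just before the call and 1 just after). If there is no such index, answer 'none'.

Answer: 3 4 8

Derivation:
Start: bits=000000000000
After insert 'gnu': sets bits 5 11 -> bits=000001000001
After insert 'fox': sets bits 0 2 11 -> bits=101001000001
insert 'eel' would touch bits 3 4 8; currently bit3=0, bit4=0, bit8=0
Bits that are 0 among those (would change 0->1): 3 4 8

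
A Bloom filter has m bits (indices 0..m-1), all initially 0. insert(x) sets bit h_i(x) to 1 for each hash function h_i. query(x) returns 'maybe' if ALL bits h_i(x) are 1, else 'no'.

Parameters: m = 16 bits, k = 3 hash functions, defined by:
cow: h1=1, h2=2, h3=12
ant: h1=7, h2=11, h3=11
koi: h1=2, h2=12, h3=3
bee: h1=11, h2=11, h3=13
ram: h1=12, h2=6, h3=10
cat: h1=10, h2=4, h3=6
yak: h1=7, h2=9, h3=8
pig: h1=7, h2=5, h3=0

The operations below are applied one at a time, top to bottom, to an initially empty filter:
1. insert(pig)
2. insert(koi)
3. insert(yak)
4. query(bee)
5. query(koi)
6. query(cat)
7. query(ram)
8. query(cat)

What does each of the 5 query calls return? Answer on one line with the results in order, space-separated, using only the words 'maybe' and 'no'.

Answer: no maybe no no no

Derivation:
Start: bits=0000000000000000
Op 1: insert pig -> sets bits 0 5 7 -> bits=1000010100000000
Op 2: insert koi -> sets bits 2 3 12 -> bits=1011010100001000
Op 3: insert yak -> sets bits 7 8 9 -> bits=1011010111001000
Op 4: query bee -> checks bit11=0, bit13=0 (has a 0) -> no
Op 5: query koi -> checks bit2=1, bit3=1, bit12=1 (all 1) -> maybe
Op 6: query cat -> checks bit4=0, bit6=0, bit10=0 (has a 0) -> no
Op 7: query ram -> checks bit6=0, bit10=0, bit12=1 (has a 0) -> no
Op 8: query cat -> checks bit4=0, bit6=0, bit10=0 (has a 0) -> no
Query results in order: no maybe no no no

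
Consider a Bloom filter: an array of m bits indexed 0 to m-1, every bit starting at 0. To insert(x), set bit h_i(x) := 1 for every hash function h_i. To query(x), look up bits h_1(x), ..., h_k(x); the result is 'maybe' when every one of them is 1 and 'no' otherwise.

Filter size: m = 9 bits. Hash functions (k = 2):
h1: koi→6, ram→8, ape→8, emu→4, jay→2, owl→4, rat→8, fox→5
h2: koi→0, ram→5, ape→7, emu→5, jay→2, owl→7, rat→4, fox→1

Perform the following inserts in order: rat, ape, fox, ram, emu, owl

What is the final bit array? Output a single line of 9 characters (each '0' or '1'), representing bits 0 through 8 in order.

Answer: 010011011

Derivation:
Start: bits=000000000
After insert 'rat': sets bits 4 8 -> bits=000010001
After insert 'ape': sets bits 7 8 -> bits=000010011
After insert 'fox': sets bits 1 5 -> bits=010011011
After insert 'ram': sets bits 5 8 -> bits=010011011
After insert 'emu': sets bits 4 5 -> bits=010011011
After insert 'owl': sets bits 4 7 -> bits=010011011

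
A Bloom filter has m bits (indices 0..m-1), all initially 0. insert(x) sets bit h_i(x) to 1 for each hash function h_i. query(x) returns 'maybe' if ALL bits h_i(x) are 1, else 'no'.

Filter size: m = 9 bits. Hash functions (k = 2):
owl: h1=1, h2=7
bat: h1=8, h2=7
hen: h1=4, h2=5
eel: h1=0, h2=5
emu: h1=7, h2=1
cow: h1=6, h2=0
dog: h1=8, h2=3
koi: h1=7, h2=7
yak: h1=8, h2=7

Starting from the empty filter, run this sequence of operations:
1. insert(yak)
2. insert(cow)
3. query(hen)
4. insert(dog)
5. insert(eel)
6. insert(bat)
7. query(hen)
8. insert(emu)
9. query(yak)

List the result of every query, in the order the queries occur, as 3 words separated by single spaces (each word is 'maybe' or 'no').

Answer: no no maybe

Derivation:
Start: bits=000000000
Op 1: insert yak -> sets bits 7 8 -> bits=000000011
Op 2: insert cow -> sets bits 0 6 -> bits=100000111
Op 3: query hen -> checks bit4=0, bit5=0 (has a 0) -> no
Op 4: insert dog -> sets bits 3 8 -> bits=100100111
Op 5: insert eel -> sets bits 0 5 -> bits=100101111
Op 6: insert bat -> sets bits 7 8 -> bits=100101111
Op 7: query hen -> checks bit4=0, bit5=1 (has a 0) -> no
Op 8: insert emu -> sets bits 1 7 -> bits=110101111
Op 9: query yak -> checks bit7=1, bit8=1 (all 1) -> maybe
Query results in order: no no maybe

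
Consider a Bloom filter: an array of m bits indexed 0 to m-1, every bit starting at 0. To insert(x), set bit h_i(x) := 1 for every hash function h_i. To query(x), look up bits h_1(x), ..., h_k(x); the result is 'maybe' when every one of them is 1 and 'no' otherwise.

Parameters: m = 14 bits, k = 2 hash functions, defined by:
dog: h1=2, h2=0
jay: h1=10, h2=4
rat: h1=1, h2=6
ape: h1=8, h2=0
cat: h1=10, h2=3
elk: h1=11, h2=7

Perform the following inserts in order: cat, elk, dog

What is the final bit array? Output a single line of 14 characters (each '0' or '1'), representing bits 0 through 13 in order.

Answer: 10110001001100

Derivation:
Start: bits=00000000000000
After insert 'cat': sets bits 3 10 -> bits=00010000001000
After insert 'elk': sets bits 7 11 -> bits=00010001001100
After insert 'dog': sets bits 0 2 -> bits=10110001001100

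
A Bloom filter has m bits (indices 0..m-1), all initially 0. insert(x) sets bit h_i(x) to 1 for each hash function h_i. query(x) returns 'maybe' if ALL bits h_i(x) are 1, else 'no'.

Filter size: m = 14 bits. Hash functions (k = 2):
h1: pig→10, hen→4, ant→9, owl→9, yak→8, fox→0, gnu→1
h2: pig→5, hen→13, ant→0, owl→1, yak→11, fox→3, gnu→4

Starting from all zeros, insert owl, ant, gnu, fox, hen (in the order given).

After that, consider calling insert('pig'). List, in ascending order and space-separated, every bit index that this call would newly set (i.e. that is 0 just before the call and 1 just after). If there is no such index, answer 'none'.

Answer: 5 10

Derivation:
Start: bits=00000000000000
After insert 'owl': sets bits 1 9 -> bits=01000000010000
After insert 'ant': sets bits 0 9 -> bits=11000000010000
After insert 'gnu': sets bits 1 4 -> bits=11001000010000
After insert 'fox': sets bits 0 3 -> bits=11011000010000
After insert 'hen': sets bits 4 13 -> bits=11011000010001
insert 'pig' would touch bits 5 10; currently bit5=0, bit10=0
Bits that are 0 among those (would change 0->1): 5 10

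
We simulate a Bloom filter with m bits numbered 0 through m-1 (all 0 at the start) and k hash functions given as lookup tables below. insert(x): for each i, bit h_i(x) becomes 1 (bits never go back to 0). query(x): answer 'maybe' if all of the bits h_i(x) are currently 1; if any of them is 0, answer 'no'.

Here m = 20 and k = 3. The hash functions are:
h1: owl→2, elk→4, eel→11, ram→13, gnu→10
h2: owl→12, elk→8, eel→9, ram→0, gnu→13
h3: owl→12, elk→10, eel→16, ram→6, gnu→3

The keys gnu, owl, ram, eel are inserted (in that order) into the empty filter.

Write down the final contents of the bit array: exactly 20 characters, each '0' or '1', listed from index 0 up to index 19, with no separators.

Answer: 10110010011111001000

Derivation:
Start: bits=00000000000000000000
After insert 'gnu': sets bits 3 10 13 -> bits=00010000001001000000
After insert 'owl': sets bits 2 12 -> bits=00110000001011000000
After insert 'ram': sets bits 0 6 13 -> bits=10110010001011000000
After insert 'eel': sets bits 9 11 16 -> bits=10110010011111001000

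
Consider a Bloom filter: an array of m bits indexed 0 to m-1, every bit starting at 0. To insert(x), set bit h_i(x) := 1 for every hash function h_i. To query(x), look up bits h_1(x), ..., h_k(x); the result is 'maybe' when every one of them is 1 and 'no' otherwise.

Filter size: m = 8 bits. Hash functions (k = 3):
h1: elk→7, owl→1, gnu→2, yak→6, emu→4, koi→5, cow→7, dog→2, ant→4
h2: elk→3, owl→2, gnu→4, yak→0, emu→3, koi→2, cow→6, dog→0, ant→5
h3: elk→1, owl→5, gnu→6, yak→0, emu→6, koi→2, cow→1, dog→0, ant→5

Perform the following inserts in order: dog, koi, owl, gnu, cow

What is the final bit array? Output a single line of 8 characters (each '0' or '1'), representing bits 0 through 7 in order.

Start: bits=00000000
After insert 'dog': sets bits 0 2 -> bits=10100000
After insert 'koi': sets bits 2 5 -> bits=10100100
After insert 'owl': sets bits 1 2 5 -> bits=11100100
After insert 'gnu': sets bits 2 4 6 -> bits=11101110
After insert 'cow': sets bits 1 6 7 -> bits=11101111

Answer: 11101111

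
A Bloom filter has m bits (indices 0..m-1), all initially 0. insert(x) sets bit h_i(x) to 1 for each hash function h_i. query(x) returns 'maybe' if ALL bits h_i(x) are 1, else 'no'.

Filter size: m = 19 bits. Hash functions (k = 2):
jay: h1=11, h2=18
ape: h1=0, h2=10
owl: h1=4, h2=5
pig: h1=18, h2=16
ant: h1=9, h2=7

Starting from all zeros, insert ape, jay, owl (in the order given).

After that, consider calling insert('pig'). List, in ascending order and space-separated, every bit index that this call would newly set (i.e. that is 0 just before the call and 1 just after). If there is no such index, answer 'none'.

Answer: 16

Derivation:
Start: bits=0000000000000000000
After insert 'ape': sets bits 0 10 -> bits=1000000000100000000
After insert 'jay': sets bits 11 18 -> bits=1000000000110000001
After insert 'owl': sets bits 4 5 -> bits=1000110000110000001
insert 'pig' would touch bits 16 18; currently bit16=0, bit18=1
Bits that are 0 among those (would change 0->1): 16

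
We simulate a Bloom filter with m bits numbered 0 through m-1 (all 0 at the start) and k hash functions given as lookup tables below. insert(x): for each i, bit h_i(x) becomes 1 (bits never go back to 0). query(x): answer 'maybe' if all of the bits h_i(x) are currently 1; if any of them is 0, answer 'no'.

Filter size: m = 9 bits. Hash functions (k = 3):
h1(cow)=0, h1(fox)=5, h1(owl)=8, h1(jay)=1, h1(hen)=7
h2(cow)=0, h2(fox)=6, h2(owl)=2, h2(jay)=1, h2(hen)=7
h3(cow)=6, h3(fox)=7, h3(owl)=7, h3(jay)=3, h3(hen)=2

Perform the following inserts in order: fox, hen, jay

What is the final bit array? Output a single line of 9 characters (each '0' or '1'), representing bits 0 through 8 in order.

Answer: 011101110

Derivation:
Start: bits=000000000
After insert 'fox': sets bits 5 6 7 -> bits=000001110
After insert 'hen': sets bits 2 7 -> bits=001001110
After insert 'jay': sets bits 1 3 -> bits=011101110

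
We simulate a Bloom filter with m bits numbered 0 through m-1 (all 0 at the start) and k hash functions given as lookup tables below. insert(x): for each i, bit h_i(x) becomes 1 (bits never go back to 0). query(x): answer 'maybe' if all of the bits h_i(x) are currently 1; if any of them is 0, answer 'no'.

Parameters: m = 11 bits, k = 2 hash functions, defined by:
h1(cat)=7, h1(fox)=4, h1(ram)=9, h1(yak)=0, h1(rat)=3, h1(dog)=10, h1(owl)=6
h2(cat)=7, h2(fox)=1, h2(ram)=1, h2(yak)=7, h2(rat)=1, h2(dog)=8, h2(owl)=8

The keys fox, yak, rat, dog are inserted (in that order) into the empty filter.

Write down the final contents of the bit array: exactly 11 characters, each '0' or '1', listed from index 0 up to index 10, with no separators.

Answer: 11011001101

Derivation:
Start: bits=00000000000
After insert 'fox': sets bits 1 4 -> bits=01001000000
After insert 'yak': sets bits 0 7 -> bits=11001001000
After insert 'rat': sets bits 1 3 -> bits=11011001000
After insert 'dog': sets bits 8 10 -> bits=11011001101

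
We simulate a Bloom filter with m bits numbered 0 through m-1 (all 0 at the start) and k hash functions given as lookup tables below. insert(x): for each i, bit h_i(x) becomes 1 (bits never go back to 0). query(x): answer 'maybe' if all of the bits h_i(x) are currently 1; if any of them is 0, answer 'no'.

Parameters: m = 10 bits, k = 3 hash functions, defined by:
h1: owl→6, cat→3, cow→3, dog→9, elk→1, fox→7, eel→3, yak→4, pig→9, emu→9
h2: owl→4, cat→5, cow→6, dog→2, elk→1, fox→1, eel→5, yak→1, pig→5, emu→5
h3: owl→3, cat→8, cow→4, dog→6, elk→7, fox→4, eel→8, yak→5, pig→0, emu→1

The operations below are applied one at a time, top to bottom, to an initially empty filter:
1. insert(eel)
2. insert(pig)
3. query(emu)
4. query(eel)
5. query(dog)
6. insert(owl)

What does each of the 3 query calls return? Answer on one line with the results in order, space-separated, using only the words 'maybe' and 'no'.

Start: bits=0000000000
Op 1: insert eel -> sets bits 3 5 8 -> bits=0001010010
Op 2: insert pig -> sets bits 0 5 9 -> bits=1001010011
Op 3: query emu -> checks bit1=0, bit5=1, bit9=1 (has a 0) -> no
Op 4: query eel -> checks bit3=1, bit5=1, bit8=1 (all 1) -> maybe
Op 5: query dog -> checks bit2=0, bit6=0, bit9=1 (has a 0) -> no
Op 6: insert owl -> sets bits 3 4 6 -> bits=1001111011
Query results in order: no maybe no

Answer: no maybe no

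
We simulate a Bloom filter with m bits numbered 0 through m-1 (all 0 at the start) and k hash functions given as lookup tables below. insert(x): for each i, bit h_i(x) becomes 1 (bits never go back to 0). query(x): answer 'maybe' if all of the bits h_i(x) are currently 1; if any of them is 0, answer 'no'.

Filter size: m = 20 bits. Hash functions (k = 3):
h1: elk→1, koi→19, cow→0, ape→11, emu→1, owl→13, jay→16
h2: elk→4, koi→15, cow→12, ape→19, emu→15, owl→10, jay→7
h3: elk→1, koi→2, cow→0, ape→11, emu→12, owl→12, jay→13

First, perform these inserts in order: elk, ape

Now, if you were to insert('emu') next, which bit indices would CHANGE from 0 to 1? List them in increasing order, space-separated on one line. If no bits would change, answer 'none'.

Start: bits=00000000000000000000
After insert 'elk': sets bits 1 4 -> bits=01001000000000000000
After insert 'ape': sets bits 11 19 -> bits=01001000000100000001
insert 'emu' would touch bits 1 12 15; currently bit1=1, bit12=0, bit15=0
Bits that are 0 among those (would change 0->1): 12 15

Answer: 12 15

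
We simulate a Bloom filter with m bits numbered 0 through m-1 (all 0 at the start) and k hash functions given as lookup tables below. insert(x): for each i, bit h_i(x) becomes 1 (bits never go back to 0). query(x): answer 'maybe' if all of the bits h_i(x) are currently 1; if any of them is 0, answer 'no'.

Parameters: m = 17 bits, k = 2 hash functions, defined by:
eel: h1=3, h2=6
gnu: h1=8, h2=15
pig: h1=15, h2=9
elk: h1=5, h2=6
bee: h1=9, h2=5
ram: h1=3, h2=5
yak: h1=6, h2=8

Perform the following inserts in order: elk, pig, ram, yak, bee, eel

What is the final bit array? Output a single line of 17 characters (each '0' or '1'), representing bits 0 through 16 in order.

Answer: 00010110110000010

Derivation:
Start: bits=00000000000000000
After insert 'elk': sets bits 5 6 -> bits=00000110000000000
After insert 'pig': sets bits 9 15 -> bits=00000110010000010
After insert 'ram': sets bits 3 5 -> bits=00010110010000010
After insert 'yak': sets bits 6 8 -> bits=00010110110000010
After insert 'bee': sets bits 5 9 -> bits=00010110110000010
After insert 'eel': sets bits 3 6 -> bits=00010110110000010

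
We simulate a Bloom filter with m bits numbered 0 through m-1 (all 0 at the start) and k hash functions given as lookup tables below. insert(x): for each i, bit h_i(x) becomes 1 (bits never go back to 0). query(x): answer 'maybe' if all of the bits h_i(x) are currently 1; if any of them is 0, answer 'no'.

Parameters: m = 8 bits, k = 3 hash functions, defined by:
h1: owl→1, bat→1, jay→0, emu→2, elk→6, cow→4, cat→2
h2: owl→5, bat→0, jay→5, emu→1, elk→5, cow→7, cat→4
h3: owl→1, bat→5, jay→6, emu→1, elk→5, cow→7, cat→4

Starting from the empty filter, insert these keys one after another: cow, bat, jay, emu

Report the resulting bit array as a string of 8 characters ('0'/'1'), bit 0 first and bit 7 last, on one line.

Answer: 11101111

Derivation:
Start: bits=00000000
After insert 'cow': sets bits 4 7 -> bits=00001001
After insert 'bat': sets bits 0 1 5 -> bits=11001101
After insert 'jay': sets bits 0 5 6 -> bits=11001111
After insert 'emu': sets bits 1 2 -> bits=11101111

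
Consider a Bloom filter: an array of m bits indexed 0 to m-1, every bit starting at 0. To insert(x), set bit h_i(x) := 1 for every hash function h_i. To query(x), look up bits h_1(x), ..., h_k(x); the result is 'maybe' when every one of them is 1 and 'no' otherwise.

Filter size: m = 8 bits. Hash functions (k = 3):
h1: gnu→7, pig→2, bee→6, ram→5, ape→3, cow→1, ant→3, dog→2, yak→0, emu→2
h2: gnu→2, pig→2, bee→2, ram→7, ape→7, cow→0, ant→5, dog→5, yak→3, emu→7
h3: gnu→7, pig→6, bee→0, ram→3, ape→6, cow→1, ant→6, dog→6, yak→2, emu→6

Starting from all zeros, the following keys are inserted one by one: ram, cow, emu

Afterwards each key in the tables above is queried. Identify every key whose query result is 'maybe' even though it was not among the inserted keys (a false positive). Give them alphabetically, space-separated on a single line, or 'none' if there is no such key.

Answer: ant ape bee dog gnu pig yak

Derivation:
Start: bits=00000000
After insert 'ram': sets bits 3 5 7 -> bits=00010101
After insert 'cow': sets bits 0 1 -> bits=11010101
After insert 'emu': sets bits 2 6 7 -> bits=11110111
Not inserted: ant ape bee dog gnu pig yak — query each against bits=11110111:
query ant: checks bit3=1, bit5=1, bit6=1 (all 1) -> maybe => FALSE POSITIVE
query ape: checks bit3=1, bit6=1, bit7=1 (all 1) -> maybe => FALSE POSITIVE
query bee: checks bit0=1, bit2=1, bit6=1 (all 1) -> maybe => FALSE POSITIVE
query dog: checks bit2=1, bit5=1, bit6=1 (all 1) -> maybe => FALSE POSITIVE
query gnu: checks bit2=1, bit7=1 (all 1) -> maybe => FALSE POSITIVE
query pig: checks bit2=1, bit6=1 (all 1) -> maybe => FALSE POSITIVE
query yak: checks bit0=1, bit2=1, bit3=1 (all 1) -> maybe => FALSE POSITIVE
False positives (alphabetical): ant ape bee dog gnu pig yak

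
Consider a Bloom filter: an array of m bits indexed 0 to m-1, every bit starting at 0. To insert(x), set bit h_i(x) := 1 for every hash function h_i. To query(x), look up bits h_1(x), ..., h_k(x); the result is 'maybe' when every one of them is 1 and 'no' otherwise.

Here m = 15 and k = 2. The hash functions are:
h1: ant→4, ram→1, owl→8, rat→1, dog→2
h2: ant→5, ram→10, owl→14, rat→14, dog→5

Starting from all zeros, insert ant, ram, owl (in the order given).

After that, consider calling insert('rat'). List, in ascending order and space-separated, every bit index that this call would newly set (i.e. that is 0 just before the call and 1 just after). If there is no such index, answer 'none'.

Answer: none

Derivation:
Start: bits=000000000000000
After insert 'ant': sets bits 4 5 -> bits=000011000000000
After insert 'ram': sets bits 1 10 -> bits=010011000010000
After insert 'owl': sets bits 8 14 -> bits=010011001010001
insert 'rat' would touch bits 1 14; currently bit1=1, bit14=1
Bits that are 0 among those (would change 0->1): none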